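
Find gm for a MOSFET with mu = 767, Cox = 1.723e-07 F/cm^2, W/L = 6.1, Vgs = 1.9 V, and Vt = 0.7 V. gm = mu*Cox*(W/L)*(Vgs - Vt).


Step 1: Vov = Vgs - Vt = 1.9 - 0.7 = 1.2 V
Step 2: gm = mu * Cox * (W/L) * Vov
Step 3: gm = 767 * 1.723e-07 * 6.1 * 1.2 = 9.67e-04 S

9.67e-04


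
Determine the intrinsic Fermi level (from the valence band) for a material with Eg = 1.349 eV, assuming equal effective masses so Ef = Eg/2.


Step 1: For an intrinsic semiconductor, the Fermi level sits at midgap.
Step 2: Ef = Eg / 2 = 1.349 / 2 = 0.6745 eV

0.6745


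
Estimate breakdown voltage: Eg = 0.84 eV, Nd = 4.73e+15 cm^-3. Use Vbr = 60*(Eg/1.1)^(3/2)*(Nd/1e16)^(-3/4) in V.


Step 1: Eg/1.1 = 0.84/1.1 = 0.763636
Step 2: (Eg/1.1)^1.5 = 0.763636^1.5 = 0.667313
Step 3: (Nd/1e16)^(-0.75) = (0.473)^(-0.75) = 1.753292
Step 4: Vbr = 60 * 0.667313 * 1.753292 = 70.2 V

70.2


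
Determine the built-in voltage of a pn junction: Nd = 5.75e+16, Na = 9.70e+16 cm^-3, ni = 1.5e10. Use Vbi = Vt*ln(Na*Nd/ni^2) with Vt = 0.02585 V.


Step 1: Compute Na*Nd/ni^2 = 9.70e+16 * 5.75e+16 / (1.5e10)^2 = 2.4789e+13
Step 2: ln(2.4789e+13) = 30.8414
Step 3: Vbi = 0.02585 * 30.8414 = 0.797 V

0.797


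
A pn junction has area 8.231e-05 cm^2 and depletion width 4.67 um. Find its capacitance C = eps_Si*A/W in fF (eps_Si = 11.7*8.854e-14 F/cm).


Step 1: eps_Si = 11.7 * 8.854e-14 = 1.035918e-12 F/cm
Step 2: W in cm = 4.67 * 1e-4 = 4.67e-04 cm
Step 3: C = 1.035918e-12 * 8.231e-05 / 4.67e-04 = 1.825833e-13 F
Step 4: C = 182.58 fF

182.58


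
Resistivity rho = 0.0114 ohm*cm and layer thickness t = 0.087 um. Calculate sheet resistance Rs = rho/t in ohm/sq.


Step 1: Convert thickness to cm: t = 0.087 um = 8.7000e-06 cm
Step 2: Rs = rho / t = 0.0114 / 8.7000e-06
Step 3: Rs = 1310.3 ohm/sq

1310.3


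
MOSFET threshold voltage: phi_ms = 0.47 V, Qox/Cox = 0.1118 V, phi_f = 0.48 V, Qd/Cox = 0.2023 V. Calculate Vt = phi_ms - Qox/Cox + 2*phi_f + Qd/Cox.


Step 1: Vt = phi_ms - Qox/Cox + 2*phi_f + Qd/Cox
Step 2: Vt = 0.47 - 0.1118 + 2*0.48 + 0.2023
Step 3: Vt = 0.47 - 0.1118 + 0.96 + 0.2023
Step 4: Vt = 1.5205 V

1.5205


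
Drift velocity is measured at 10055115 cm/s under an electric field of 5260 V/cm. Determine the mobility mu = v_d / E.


Step 1: mu = v_d / E
Step 2: mu = 10055115 / 5260
Step 3: mu = 1911.62 cm^2/(V*s)

1911.62


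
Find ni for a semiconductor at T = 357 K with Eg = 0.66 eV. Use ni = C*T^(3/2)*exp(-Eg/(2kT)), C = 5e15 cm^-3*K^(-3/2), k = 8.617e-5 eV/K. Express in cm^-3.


Step 1: Compute kT = 8.617e-5 * 357 = 0.03076269 eV
Step 2: Exponent = -Eg/(2kT) = -0.66/(2*0.03076269) = -10.72728
Step 3: T^(3/2) = 357^1.5 = 6745.32
Step 4: ni = 5e15 * 6745.32 * exp(-10.72728) = 7.40e+14 cm^-3

7.40e+14


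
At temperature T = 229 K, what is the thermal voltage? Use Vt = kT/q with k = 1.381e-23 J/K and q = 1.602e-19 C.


Step 1: kT = 1.381e-23 * 229 = 3.16249e-21 J
Step 2: Vt = kT/q = 3.16249e-21 / 1.602e-19
Step 3: Vt = 0.01974 V

0.01974


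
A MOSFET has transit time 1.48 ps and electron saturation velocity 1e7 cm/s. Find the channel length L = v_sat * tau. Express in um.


Step 1: tau in seconds = 1.48 ps * 1e-12 = 1.4800e-12 s
Step 2: L = v_sat * tau = 1e7 * 1.4800e-12 = 1.4800e-05 cm
Step 3: L in um = 1.4800e-05 * 1e4 = 0.148 um

0.148


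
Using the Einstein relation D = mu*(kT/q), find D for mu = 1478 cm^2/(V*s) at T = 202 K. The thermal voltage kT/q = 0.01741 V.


Step 1: D = mu * (kT/q)
Step 2: D = 1478 * 0.01741
Step 3: D = 25.73 cm^2/s

25.73


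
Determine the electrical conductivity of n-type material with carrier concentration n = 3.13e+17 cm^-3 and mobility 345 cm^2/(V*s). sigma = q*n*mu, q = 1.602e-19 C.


Step 1: sigma = q * n * mu
Step 2: sigma = 1.602e-19 * 3.13e+17 * 345
Step 3: sigma = 1.730e+01 S/cm

1.730e+01


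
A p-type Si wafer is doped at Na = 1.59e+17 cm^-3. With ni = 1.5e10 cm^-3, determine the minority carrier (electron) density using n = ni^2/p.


Step 1: Majority hole concentration p ≈ Na = 1.59e+17 cm^-3
Step 2: n = ni^2 / Na = (1.5e10)^2 / 1.59e+17
Step 3: n = 1.42e+03 cm^-3

1.42e+03


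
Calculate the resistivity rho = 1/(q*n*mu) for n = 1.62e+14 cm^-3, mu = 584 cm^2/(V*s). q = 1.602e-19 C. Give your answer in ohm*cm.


Step 1: sigma = q * n * mu = 1.602e-19 * 1.62e+14 * 584 = 1.51562e-02 S/cm
Step 2: rho = 1 / sigma = 1 / 1.51562e-02 = 65.98 ohm*cm

65.98


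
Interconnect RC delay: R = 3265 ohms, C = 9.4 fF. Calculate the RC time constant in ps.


Step 1: tau = R * C
Step 2: tau = 3265 * 9.4 fF = 3265 * 9.4e-15 F
Step 3: tau = 3.0691e-11 s = 30.691 ps

30.691


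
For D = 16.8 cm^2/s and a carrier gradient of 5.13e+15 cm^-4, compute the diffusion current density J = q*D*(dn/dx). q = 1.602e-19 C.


Step 1: J = q * D * (dn/dx)
Step 2: J = 1.602e-19 * 16.8 * 5.13e+15
Step 3: J = 1.38e-02 A/cm^2

1.38e-02


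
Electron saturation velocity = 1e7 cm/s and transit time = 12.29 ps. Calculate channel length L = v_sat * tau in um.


Step 1: tau in seconds = 12.29 ps * 1e-12 = 1.2290e-11 s
Step 2: L = v_sat * tau = 1e7 * 1.2290e-11 = 1.2290e-04 cm
Step 3: L in um = 1.2290e-04 * 1e4 = 1.229 um

1.229


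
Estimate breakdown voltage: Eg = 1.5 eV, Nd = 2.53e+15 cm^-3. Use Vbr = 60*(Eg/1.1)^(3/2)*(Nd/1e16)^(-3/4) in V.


Step 1: Eg/1.1 = 1.5/1.1 = 1.363636
Step 2: (Eg/1.1)^1.5 = 1.363636^1.5 = 1.592384
Step 3: (Nd/1e16)^(-0.75) = (0.253)^(-0.75) = 2.803236
Step 4: Vbr = 60 * 1.592384 * 2.803236 = 267.8 V

267.8


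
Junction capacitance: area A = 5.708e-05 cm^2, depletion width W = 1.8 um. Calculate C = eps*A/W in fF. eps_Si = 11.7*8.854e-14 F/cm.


Step 1: eps_Si = 11.7 * 8.854e-14 = 1.035918e-12 F/cm
Step 2: W in cm = 1.8 * 1e-4 = 1.80e-04 cm
Step 3: C = 1.035918e-12 * 5.708e-05 / 1.80e-04 = 3.285011e-13 F
Step 4: C = 328.5 fF

328.5


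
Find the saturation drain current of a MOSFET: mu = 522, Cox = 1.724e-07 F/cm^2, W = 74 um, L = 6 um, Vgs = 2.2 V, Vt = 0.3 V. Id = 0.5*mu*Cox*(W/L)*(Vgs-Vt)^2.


Step 1: Overdrive voltage Vov = Vgs - Vt = 2.2 - 0.3 = 1.9 V
Step 2: W/L = 74/6 = 12.3333
Step 3: Id = 0.5 * 522 * 1.724e-07 * 12.3333 * 1.9^2
Step 4: Id = 2.00e-03 A

2.00e-03


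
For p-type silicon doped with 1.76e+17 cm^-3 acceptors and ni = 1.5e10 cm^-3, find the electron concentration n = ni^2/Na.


Step 1: Majority hole concentration p ≈ Na = 1.76e+17 cm^-3
Step 2: n = ni^2 / Na = (1.5e10)^2 / 1.76e+17
Step 3: n = 1.28e+03 cm^-3

1.28e+03


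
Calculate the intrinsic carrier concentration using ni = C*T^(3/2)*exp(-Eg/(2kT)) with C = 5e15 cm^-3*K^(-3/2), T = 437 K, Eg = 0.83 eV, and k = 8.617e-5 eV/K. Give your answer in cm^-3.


Step 1: Compute kT = 8.617e-5 * 437 = 0.03765629 eV
Step 2: Exponent = -Eg/(2kT) = -0.83/(2*0.03765629) = -11.02074
Step 3: T^(3/2) = 437^1.5 = 9135.29
Step 4: ni = 5e15 * 9135.29 * exp(-11.02074) = 7.47e+14 cm^-3

7.47e+14


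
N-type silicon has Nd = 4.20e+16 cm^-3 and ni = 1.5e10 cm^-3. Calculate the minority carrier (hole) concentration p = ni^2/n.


Step 1: Since Nd >> ni, n ≈ Nd = 4.20e+16 cm^-3
Step 2: p = ni^2 / n = (1.5e10)^2 / 4.20e+16
Step 3: p = 2.25e20 / 4.20e+16 = 5.36e+03 cm^-3

5.36e+03


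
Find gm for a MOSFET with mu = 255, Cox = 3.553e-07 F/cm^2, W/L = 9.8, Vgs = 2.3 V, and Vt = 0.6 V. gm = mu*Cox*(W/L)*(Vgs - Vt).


Step 1: Vov = Vgs - Vt = 2.3 - 0.6 = 1.7 V
Step 2: gm = mu * Cox * (W/L) * Vov
Step 3: gm = 255 * 3.553e-07 * 9.8 * 1.7 = 1.51e-03 S

1.51e-03


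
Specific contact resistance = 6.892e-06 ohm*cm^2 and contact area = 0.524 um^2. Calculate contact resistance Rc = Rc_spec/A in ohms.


Step 1: Convert area to cm^2: 0.524 um^2 = 5.2400e-09 cm^2
Step 2: Rc = Rc_spec / A = 6.892e-06 / 5.2400e-09
Step 3: Rc = 1.32e+03 ohms

1.32e+03


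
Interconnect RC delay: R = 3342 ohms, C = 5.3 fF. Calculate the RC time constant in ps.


Step 1: tau = R * C
Step 2: tau = 3342 * 5.3 fF = 3342 * 5.3e-15 F
Step 3: tau = 1.77126e-11 s = 17.7126 ps

17.7126


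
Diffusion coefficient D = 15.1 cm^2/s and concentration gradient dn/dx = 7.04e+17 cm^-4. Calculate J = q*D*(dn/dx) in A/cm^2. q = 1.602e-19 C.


Step 1: J = q * D * (dn/dx)
Step 2: J = 1.602e-19 * 15.1 * 7.04e+17
Step 3: J = 1.70e+00 A/cm^2

1.70e+00


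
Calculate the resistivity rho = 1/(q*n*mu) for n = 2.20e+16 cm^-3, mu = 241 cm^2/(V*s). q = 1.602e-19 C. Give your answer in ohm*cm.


Step 1: sigma = q * n * mu = 1.602e-19 * 2.20e+16 * 241 = 8.49380e-01 S/cm
Step 2: rho = 1 / sigma = 1 / 8.49380e-01 = 1.177 ohm*cm

1.177


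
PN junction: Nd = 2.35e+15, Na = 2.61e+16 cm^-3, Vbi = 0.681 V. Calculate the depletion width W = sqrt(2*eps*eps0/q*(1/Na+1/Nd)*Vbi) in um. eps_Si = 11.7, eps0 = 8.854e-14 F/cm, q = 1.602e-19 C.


Step 1: 1/Na + 1/Nd = 1/2.61e+16 + 1/2.35e+15 = 4.63846e-16
Step 2: 2*eps*eps0/q = 2*11.7*8.854e-14/1.602e-19 = 1.293281e+07
Step 3: W^2 = 1.293281e+07 * 4.63846e-16 * 0.681 = 4.08520e-09
Step 4: W = sqrt(4.08520e-09) = 6.392e-05 cm = 0.6392 um

0.6392


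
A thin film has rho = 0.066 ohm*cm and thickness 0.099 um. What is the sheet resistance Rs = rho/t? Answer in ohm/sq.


Step 1: Convert thickness to cm: t = 0.099 um = 9.9000e-06 cm
Step 2: Rs = rho / t = 0.066 / 9.9000e-06
Step 3: Rs = 6666.7 ohm/sq

6666.7


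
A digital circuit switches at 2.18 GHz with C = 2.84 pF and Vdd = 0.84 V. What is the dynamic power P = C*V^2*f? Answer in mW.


Step 1: V^2 = 0.84^2 = 0.7056 V^2
Step 2: P = C*V^2*f = 2.84e-12 F * 0.7056 * 2.18e9 Hz
Step 3: P = 4.36851072e-03 W
Step 4: P = 4.369 mW

4.369


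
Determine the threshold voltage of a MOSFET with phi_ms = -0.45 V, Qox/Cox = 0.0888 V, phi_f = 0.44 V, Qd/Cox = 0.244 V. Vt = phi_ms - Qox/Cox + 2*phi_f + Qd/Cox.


Step 1: Vt = phi_ms - Qox/Cox + 2*phi_f + Qd/Cox
Step 2: Vt = -0.45 - 0.0888 + 2*0.44 + 0.244
Step 3: Vt = -0.45 - 0.0888 + 0.88 + 0.244
Step 4: Vt = 0.5852 V

0.5852


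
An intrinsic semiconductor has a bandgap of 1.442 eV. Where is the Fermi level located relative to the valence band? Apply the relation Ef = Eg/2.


Step 1: For an intrinsic semiconductor, the Fermi level sits at midgap.
Step 2: Ef = Eg / 2 = 1.442 / 2 = 0.721 eV

0.721


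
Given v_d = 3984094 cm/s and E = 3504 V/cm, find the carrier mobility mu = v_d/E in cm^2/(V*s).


Step 1: mu = v_d / E
Step 2: mu = 3984094 / 3504
Step 3: mu = 1137.01 cm^2/(V*s)

1137.01


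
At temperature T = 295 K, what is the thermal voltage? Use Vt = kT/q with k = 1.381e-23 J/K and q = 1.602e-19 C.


Step 1: kT = 1.381e-23 * 295 = 4.07395e-21 J
Step 2: Vt = kT/q = 4.07395e-21 / 1.602e-19
Step 3: Vt = 0.02543 V

0.02543


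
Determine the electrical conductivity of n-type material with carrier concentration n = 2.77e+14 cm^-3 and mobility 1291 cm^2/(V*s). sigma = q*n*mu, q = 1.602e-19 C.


Step 1: sigma = q * n * mu
Step 2: sigma = 1.602e-19 * 2.77e+14 * 1291
Step 3: sigma = 5.729e-02 S/cm

5.729e-02


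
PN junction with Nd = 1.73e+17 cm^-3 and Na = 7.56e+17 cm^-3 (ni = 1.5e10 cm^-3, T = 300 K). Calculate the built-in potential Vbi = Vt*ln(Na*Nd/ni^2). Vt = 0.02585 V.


Step 1: Compute Na*Nd/ni^2 = 7.56e+17 * 1.73e+17 / (1.5e10)^2 = 5.8128e+14
Step 2: ln(5.8128e+14) = 33.9963
Step 3: Vbi = 0.02585 * 33.9963 = 0.879 V

0.879


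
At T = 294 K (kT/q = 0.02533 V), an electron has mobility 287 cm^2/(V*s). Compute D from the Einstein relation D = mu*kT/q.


Step 1: D = mu * (kT/q)
Step 2: D = 287 * 0.02533
Step 3: D = 7.27 cm^2/s

7.27


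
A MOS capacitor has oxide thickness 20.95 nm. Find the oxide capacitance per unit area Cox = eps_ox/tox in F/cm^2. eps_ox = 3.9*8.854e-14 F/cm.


Step 1: eps_ox = 3.9 * 8.854e-14 = 3.45306e-13 F/cm
Step 2: tox in cm = 20.95 nm * 1e-7 = 2.0950e-06 cm
Step 3: Cox = 3.45306e-13 / 2.0950e-06 = 1.65e-07 F/cm^2

1.65e-07


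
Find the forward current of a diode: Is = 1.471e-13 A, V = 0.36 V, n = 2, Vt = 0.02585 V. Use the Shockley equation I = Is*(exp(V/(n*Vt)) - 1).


Step 1: V/(n*Vt) = 0.36/(2*0.02585) = 6.9632
Step 2: exp(6.9632) = 1.0570e+03
Step 3: I = 1.471e-13 * (1.0570e+03 - 1) = 1.55e-10 A

1.55e-10


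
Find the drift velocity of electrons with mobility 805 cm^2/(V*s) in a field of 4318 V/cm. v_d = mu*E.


Step 1: v_d = mu * E
Step 2: v_d = 805 * 4318 = 3475990
Step 3: v_d = 3.48e+06 cm/s

3.48e+06


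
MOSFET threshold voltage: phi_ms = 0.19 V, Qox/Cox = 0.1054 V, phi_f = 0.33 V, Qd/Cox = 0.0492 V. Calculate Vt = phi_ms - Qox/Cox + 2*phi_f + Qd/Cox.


Step 1: Vt = phi_ms - Qox/Cox + 2*phi_f + Qd/Cox
Step 2: Vt = 0.19 - 0.1054 + 2*0.33 + 0.0492
Step 3: Vt = 0.19 - 0.1054 + 0.66 + 0.0492
Step 4: Vt = 0.7938 V

0.7938


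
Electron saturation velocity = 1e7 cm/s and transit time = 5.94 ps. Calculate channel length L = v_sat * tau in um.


Step 1: tau in seconds = 5.94 ps * 1e-12 = 5.9400e-12 s
Step 2: L = v_sat * tau = 1e7 * 5.9400e-12 = 5.9400e-05 cm
Step 3: L in um = 5.9400e-05 * 1e4 = 0.594 um

0.594


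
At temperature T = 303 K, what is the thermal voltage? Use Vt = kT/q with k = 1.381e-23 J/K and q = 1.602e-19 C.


Step 1: kT = 1.381e-23 * 303 = 4.18443e-21 J
Step 2: Vt = kT/q = 4.18443e-21 / 1.602e-19
Step 3: Vt = 0.02612 V

0.02612


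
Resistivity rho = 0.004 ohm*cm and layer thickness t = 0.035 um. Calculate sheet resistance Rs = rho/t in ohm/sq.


Step 1: Convert thickness to cm: t = 0.035 um = 3.5000e-06 cm
Step 2: Rs = rho / t = 0.004 / 3.5000e-06
Step 3: Rs = 1142.9 ohm/sq

1142.9


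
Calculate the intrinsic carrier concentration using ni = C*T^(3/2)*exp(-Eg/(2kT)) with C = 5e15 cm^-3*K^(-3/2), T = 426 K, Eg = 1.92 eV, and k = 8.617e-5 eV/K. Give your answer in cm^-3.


Step 1: Compute kT = 8.617e-5 * 426 = 0.03670842 eV
Step 2: Exponent = -Eg/(2kT) = -1.92/(2*0.03670842) = -26.15204
Step 3: T^(3/2) = 426^1.5 = 8792.54
Step 4: ni = 5e15 * 8792.54 * exp(-26.15204) = 1.93e+08 cm^-3

1.93e+08


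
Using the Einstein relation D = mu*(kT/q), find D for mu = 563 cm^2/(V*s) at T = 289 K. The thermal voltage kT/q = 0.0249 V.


Step 1: D = mu * (kT/q)
Step 2: D = 563 * 0.0249
Step 3: D = 14.02 cm^2/s

14.02


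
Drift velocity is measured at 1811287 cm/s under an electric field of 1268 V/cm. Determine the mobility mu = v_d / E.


Step 1: mu = v_d / E
Step 2: mu = 1811287 / 1268
Step 3: mu = 1428.46 cm^2/(V*s)

1428.46


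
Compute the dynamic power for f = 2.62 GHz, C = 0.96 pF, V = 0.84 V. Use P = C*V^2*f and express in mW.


Step 1: V^2 = 0.84^2 = 0.7056 V^2
Step 2: P = C*V^2*f = 0.96e-12 F * 0.7056 * 2.62e9 Hz
Step 3: P = 1.77472512e-03 W
Step 4: P = 1.775 mW

1.775


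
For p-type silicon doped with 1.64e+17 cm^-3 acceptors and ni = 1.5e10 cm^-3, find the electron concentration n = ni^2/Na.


Step 1: Majority hole concentration p ≈ Na = 1.64e+17 cm^-3
Step 2: n = ni^2 / Na = (1.5e10)^2 / 1.64e+17
Step 3: n = 1.37e+03 cm^-3

1.37e+03


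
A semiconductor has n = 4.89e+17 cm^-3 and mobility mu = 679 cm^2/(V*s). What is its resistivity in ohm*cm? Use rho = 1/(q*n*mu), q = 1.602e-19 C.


Step 1: sigma = q * n * mu = 1.602e-19 * 4.89e+17 * 679 = 5.31914e+01 S/cm
Step 2: rho = 1 / sigma = 1 / 5.31914e+01 = 0.0188 ohm*cm

0.0188


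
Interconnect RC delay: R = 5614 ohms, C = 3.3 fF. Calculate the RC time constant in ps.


Step 1: tau = R * C
Step 2: tau = 5614 * 3.3 fF = 5614 * 3.3e-15 F
Step 3: tau = 1.85262e-11 s = 18.5262 ps

18.5262


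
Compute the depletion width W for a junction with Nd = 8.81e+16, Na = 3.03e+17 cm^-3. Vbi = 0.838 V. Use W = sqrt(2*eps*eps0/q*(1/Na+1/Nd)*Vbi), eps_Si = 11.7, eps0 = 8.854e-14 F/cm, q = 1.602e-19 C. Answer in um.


Step 1: 1/Na + 1/Nd = 1/3.03e+17 + 1/8.81e+16 = 1.46511e-17
Step 2: 2*eps*eps0/q = 2*11.7*8.854e-14/1.602e-19 = 1.293281e+07
Step 3: W^2 = 1.293281e+07 * 1.46511e-17 * 0.838 = 1.58784e-10
Step 4: W = sqrt(1.58784e-10) = 1.260e-05 cm = 0.126 um

0.126


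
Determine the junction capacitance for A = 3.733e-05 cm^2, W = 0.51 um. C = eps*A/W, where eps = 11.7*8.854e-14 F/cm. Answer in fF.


Step 1: eps_Si = 11.7 * 8.854e-14 = 1.035918e-12 F/cm
Step 2: W in cm = 0.51 * 1e-4 = 5.10e-05 cm
Step 3: C = 1.035918e-12 * 3.733e-05 / 5.10e-05 = 7.582514e-13 F
Step 4: C = 758.25 fF

758.25


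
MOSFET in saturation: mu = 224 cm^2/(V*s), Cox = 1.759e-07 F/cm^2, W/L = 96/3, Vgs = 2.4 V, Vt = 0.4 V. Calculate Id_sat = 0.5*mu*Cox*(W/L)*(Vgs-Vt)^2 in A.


Step 1: Overdrive voltage Vov = Vgs - Vt = 2.4 - 0.4 = 2.0 V
Step 2: W/L = 96/3 = 32
Step 3: Id = 0.5 * 224 * 1.759e-07 * 32 * 2.0^2
Step 4: Id = 2.52e-03 A

2.52e-03


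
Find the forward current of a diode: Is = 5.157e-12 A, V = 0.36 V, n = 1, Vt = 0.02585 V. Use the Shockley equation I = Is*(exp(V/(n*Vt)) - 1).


Step 1: V/(n*Vt) = 0.36/(1*0.02585) = 13.9265
Step 2: exp(13.9265) = 1.1174e+06
Step 3: I = 5.157e-12 * (1.1174e+06 - 1) = 5.76e-06 A

5.76e-06


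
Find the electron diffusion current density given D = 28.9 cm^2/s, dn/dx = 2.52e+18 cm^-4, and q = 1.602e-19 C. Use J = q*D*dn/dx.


Step 1: J = q * D * (dn/dx)
Step 2: J = 1.602e-19 * 28.9 * 2.52e+18
Step 3: J = 1.17e+01 A/cm^2

1.17e+01


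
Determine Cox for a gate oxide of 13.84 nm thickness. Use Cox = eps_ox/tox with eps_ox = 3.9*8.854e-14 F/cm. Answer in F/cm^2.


Step 1: eps_ox = 3.9 * 8.854e-14 = 3.45306e-13 F/cm
Step 2: tox in cm = 13.84 nm * 1e-7 = 1.3840e-06 cm
Step 3: Cox = 3.45306e-13 / 1.3840e-06 = 2.49e-07 F/cm^2

2.49e-07


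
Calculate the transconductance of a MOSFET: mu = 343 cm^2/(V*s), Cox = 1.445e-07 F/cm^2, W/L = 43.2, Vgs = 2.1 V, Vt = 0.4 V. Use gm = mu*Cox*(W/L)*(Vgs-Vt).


Step 1: Vov = Vgs - Vt = 2.1 - 0.4 = 1.7 V
Step 2: gm = mu * Cox * (W/L) * Vov
Step 3: gm = 343 * 1.445e-07 * 43.2 * 1.7 = 3.64e-03 S

3.64e-03


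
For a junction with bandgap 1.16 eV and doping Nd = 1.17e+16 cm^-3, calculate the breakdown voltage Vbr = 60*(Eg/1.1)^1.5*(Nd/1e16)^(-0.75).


Step 1: Eg/1.1 = 1.16/1.1 = 1.054545
Step 2: (Eg/1.1)^1.5 = 1.054545^1.5 = 1.082923
Step 3: (Nd/1e16)^(-0.75) = (1.17)^(-0.75) = 0.888916
Step 4: Vbr = 60 * 1.082923 * 0.888916 = 57.8 V

57.8


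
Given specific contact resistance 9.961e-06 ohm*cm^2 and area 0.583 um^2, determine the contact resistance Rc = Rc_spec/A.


Step 1: Convert area to cm^2: 0.583 um^2 = 5.8300e-09 cm^2
Step 2: Rc = Rc_spec / A = 9.961e-06 / 5.8300e-09
Step 3: Rc = 1.71e+03 ohms

1.71e+03


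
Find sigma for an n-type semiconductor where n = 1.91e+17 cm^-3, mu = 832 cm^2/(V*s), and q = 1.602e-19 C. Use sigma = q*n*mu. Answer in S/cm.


Step 1: sigma = q * n * mu
Step 2: sigma = 1.602e-19 * 1.91e+17 * 832
Step 3: sigma = 2.546e+01 S/cm

2.546e+01


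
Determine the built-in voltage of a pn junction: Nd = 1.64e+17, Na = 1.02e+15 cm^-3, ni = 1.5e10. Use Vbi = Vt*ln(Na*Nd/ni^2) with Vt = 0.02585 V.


Step 1: Compute Na*Nd/ni^2 = 1.02e+15 * 1.64e+17 / (1.5e10)^2 = 7.4347e+11
Step 2: ln(7.4347e+11) = 27.3346
Step 3: Vbi = 0.02585 * 27.3346 = 0.707 V

0.707


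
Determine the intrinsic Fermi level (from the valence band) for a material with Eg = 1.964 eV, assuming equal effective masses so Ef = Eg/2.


Step 1: For an intrinsic semiconductor, the Fermi level sits at midgap.
Step 2: Ef = Eg / 2 = 1.964 / 2 = 0.982 eV

0.982


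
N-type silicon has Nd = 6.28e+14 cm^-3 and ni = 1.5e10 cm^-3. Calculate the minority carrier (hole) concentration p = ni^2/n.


Step 1: Since Nd >> ni, n ≈ Nd = 6.28e+14 cm^-3
Step 2: p = ni^2 / n = (1.5e10)^2 / 6.28e+14
Step 3: p = 2.25e20 / 6.28e+14 = 3.58e+05 cm^-3

3.58e+05


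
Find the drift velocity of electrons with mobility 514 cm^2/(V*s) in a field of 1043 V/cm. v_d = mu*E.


Step 1: v_d = mu * E
Step 2: v_d = 514 * 1043 = 536102
Step 3: v_d = 5.36e+05 cm/s

5.36e+05


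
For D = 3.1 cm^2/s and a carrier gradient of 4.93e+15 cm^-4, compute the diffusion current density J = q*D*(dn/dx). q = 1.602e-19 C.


Step 1: J = q * D * (dn/dx)
Step 2: J = 1.602e-19 * 3.1 * 4.93e+15
Step 3: J = 2.45e-03 A/cm^2

2.45e-03


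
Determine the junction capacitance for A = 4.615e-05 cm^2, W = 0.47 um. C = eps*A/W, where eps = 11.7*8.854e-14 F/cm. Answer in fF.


Step 1: eps_Si = 11.7 * 8.854e-14 = 1.035918e-12 F/cm
Step 2: W in cm = 0.47 * 1e-4 = 4.70e-05 cm
Step 3: C = 1.035918e-12 * 4.615e-05 / 4.70e-05 = 1.017183e-12 F
Step 4: C = 1017.18 fF

1017.18


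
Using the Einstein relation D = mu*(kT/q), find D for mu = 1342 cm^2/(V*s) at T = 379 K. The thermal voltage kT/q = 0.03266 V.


Step 1: D = mu * (kT/q)
Step 2: D = 1342 * 0.03266
Step 3: D = 43.83 cm^2/s

43.83


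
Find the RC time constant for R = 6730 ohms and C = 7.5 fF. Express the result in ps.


Step 1: tau = R * C
Step 2: tau = 6730 * 7.5 fF = 6730 * 7.5e-15 F
Step 3: tau = 5.0475e-11 s = 50.475 ps

50.475


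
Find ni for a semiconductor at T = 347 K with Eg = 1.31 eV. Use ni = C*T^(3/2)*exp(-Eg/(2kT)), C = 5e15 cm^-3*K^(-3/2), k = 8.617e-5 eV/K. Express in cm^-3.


Step 1: Compute kT = 8.617e-5 * 347 = 0.02990099 eV
Step 2: Exponent = -Eg/(2kT) = -1.31/(2*0.02990099) = -21.90563
Step 3: T^(3/2) = 347^1.5 = 6463.89
Step 4: ni = 5e15 * 6463.89 * exp(-21.90563) = 9.91e+09 cm^-3

9.91e+09


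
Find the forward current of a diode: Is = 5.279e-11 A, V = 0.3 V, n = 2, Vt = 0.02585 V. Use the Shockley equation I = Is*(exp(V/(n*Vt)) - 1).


Step 1: V/(n*Vt) = 0.3/(2*0.02585) = 5.8027
Step 2: exp(5.8027) = 3.3119e+02
Step 3: I = 5.279e-11 * (3.3119e+02 - 1) = 1.74e-08 A

1.74e-08


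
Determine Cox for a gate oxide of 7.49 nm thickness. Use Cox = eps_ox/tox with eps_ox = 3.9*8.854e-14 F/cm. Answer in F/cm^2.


Step 1: eps_ox = 3.9 * 8.854e-14 = 3.45306e-13 F/cm
Step 2: tox in cm = 7.49 nm * 1e-7 = 7.4900e-07 cm
Step 3: Cox = 3.45306e-13 / 7.4900e-07 = 4.61e-07 F/cm^2

4.61e-07


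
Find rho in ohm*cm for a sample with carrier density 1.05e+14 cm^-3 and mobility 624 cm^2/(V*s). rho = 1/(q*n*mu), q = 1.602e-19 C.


Step 1: sigma = q * n * mu = 1.602e-19 * 1.05e+14 * 624 = 1.04963e-02 S/cm
Step 2: rho = 1 / sigma = 1 / 1.04963e-02 = 95.27 ohm*cm

95.27


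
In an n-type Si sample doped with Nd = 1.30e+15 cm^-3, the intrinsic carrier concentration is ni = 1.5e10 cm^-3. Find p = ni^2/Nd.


Step 1: Since Nd >> ni, n ≈ Nd = 1.30e+15 cm^-3
Step 2: p = ni^2 / n = (1.5e10)^2 / 1.30e+15
Step 3: p = 2.25e20 / 1.30e+15 = 1.73e+05 cm^-3

1.73e+05


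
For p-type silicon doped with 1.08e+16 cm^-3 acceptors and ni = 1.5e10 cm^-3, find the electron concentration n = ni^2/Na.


Step 1: Majority hole concentration p ≈ Na = 1.08e+16 cm^-3
Step 2: n = ni^2 / Na = (1.5e10)^2 / 1.08e+16
Step 3: n = 2.08e+04 cm^-3

2.08e+04


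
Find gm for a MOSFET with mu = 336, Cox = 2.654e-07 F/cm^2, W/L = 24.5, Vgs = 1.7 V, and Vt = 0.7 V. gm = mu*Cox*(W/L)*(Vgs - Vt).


Step 1: Vov = Vgs - Vt = 1.7 - 0.7 = 1.0 V
Step 2: gm = mu * Cox * (W/L) * Vov
Step 3: gm = 336 * 2.654e-07 * 24.5 * 1.0 = 2.18e-03 S

2.18e-03


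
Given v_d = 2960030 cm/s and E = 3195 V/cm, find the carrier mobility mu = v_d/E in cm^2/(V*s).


Step 1: mu = v_d / E
Step 2: mu = 2960030 / 3195
Step 3: mu = 926.46 cm^2/(V*s)

926.46


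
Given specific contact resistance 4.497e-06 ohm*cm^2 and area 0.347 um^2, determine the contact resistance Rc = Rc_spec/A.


Step 1: Convert area to cm^2: 0.347 um^2 = 3.4700e-09 cm^2
Step 2: Rc = Rc_spec / A = 4.497e-06 / 3.4700e-09
Step 3: Rc = 1.30e+03 ohms

1.30e+03


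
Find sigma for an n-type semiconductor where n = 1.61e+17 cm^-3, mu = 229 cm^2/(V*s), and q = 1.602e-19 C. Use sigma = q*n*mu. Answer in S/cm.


Step 1: sigma = q * n * mu
Step 2: sigma = 1.602e-19 * 1.61e+17 * 229
Step 3: sigma = 5.906e+00 S/cm

5.906e+00


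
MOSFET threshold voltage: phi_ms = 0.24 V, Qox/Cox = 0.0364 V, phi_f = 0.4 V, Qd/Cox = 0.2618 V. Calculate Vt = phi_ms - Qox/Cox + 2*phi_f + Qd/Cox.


Step 1: Vt = phi_ms - Qox/Cox + 2*phi_f + Qd/Cox
Step 2: Vt = 0.24 - 0.0364 + 2*0.4 + 0.2618
Step 3: Vt = 0.24 - 0.0364 + 0.8 + 0.2618
Step 4: Vt = 1.2654 V

1.2654


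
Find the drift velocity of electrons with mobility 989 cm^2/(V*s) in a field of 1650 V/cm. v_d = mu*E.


Step 1: v_d = mu * E
Step 2: v_d = 989 * 1650 = 1631850
Step 3: v_d = 1.63e+06 cm/s

1.63e+06


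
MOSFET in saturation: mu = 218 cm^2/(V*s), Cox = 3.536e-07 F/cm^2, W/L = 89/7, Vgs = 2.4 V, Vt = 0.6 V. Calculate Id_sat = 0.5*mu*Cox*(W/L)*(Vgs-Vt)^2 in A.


Step 1: Overdrive voltage Vov = Vgs - Vt = 2.4 - 0.6 = 1.8 V
Step 2: W/L = 89/7 = 12.7143
Step 3: Id = 0.5 * 218 * 3.536e-07 * 12.7143 * 1.8^2
Step 4: Id = 1.59e-03 A

1.59e-03


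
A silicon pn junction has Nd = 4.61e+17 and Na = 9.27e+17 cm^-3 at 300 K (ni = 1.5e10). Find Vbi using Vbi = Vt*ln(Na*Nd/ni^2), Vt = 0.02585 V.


Step 1: Compute Na*Nd/ni^2 = 9.27e+17 * 4.61e+17 / (1.5e10)^2 = 1.8993e+15
Step 2: ln(1.8993e+15) = 35.1803
Step 3: Vbi = 0.02585 * 35.1803 = 0.909 V

0.909


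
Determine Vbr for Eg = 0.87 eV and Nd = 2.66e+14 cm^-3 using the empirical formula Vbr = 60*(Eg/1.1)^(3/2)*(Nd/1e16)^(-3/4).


Step 1: Eg/1.1 = 0.87/1.1 = 0.790909
Step 2: (Eg/1.1)^1.5 = 0.790909^1.5 = 0.703380
Step 3: (Nd/1e16)^(-0.75) = (0.0266)^(-0.75) = 15.182342
Step 4: Vbr = 60 * 0.703380 * 15.182342 = 640.7 V

640.7


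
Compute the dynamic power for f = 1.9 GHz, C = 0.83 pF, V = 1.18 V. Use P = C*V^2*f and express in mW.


Step 1: V^2 = 1.18^2 = 1.3924 V^2
Step 2: P = C*V^2*f = 0.83e-12 F * 1.3924 * 1.9e9 Hz
Step 3: P = 2.1958148e-03 W
Step 4: P = 2.196 mW

2.196


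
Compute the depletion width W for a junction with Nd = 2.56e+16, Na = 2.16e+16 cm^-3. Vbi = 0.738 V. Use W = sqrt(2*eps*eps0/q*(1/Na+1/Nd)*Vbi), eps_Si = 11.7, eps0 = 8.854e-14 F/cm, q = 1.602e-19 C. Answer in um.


Step 1: 1/Na + 1/Nd = 1/2.16e+16 + 1/2.56e+16 = 8.53588e-17
Step 2: 2*eps*eps0/q = 2*11.7*8.854e-14/1.602e-19 = 1.293281e+07
Step 3: W^2 = 1.293281e+07 * 8.53588e-17 * 0.738 = 8.14700e-10
Step 4: W = sqrt(8.14700e-10) = 2.854e-05 cm = 0.2854 um

0.2854


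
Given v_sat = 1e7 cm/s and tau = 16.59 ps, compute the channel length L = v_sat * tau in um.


Step 1: tau in seconds = 16.59 ps * 1e-12 = 1.6590e-11 s
Step 2: L = v_sat * tau = 1e7 * 1.6590e-11 = 1.6590e-04 cm
Step 3: L in um = 1.6590e-04 * 1e4 = 1.659 um

1.659


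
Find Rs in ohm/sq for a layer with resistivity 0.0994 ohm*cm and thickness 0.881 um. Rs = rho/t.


Step 1: Convert thickness to cm: t = 0.881 um = 8.8100e-05 cm
Step 2: Rs = rho / t = 0.0994 / 8.8100e-05
Step 3: Rs = 1128.3 ohm/sq

1128.3


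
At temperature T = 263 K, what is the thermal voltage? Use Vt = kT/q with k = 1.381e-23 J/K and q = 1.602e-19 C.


Step 1: kT = 1.381e-23 * 263 = 3.63203e-21 J
Step 2: Vt = kT/q = 3.63203e-21 / 1.602e-19
Step 3: Vt = 0.02267 V

0.02267


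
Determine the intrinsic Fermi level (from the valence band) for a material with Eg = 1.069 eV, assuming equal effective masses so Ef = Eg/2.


Step 1: For an intrinsic semiconductor, the Fermi level sits at midgap.
Step 2: Ef = Eg / 2 = 1.069 / 2 = 0.5345 eV

0.5345


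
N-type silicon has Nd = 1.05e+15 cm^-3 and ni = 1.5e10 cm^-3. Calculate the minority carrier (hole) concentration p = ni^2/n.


Step 1: Since Nd >> ni, n ≈ Nd = 1.05e+15 cm^-3
Step 2: p = ni^2 / n = (1.5e10)^2 / 1.05e+15
Step 3: p = 2.25e20 / 1.05e+15 = 2.14e+05 cm^-3

2.14e+05


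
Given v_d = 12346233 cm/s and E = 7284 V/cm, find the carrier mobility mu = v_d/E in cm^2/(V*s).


Step 1: mu = v_d / E
Step 2: mu = 12346233 / 7284
Step 3: mu = 1694.98 cm^2/(V*s)

1694.98


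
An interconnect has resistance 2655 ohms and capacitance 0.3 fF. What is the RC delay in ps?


Step 1: tau = R * C
Step 2: tau = 2655 * 0.3 fF = 2655 * 3.0e-16 F
Step 3: tau = 7.965e-13 s = 0.7965 ps

0.7965


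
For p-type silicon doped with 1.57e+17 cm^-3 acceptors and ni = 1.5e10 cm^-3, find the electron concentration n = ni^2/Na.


Step 1: Majority hole concentration p ≈ Na = 1.57e+17 cm^-3
Step 2: n = ni^2 / Na = (1.5e10)^2 / 1.57e+17
Step 3: n = 1.43e+03 cm^-3

1.43e+03


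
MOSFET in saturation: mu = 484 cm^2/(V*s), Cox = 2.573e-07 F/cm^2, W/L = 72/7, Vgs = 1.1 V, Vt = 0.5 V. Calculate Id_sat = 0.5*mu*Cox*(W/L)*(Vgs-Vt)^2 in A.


Step 1: Overdrive voltage Vov = Vgs - Vt = 1.1 - 0.5 = 0.6 V
Step 2: W/L = 72/7 = 10.2857
Step 3: Id = 0.5 * 484 * 2.573e-07 * 10.2857 * 0.6^2
Step 4: Id = 2.31e-04 A

2.31e-04


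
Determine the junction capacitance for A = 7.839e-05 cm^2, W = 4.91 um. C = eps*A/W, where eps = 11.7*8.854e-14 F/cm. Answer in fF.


Step 1: eps_Si = 11.7 * 8.854e-14 = 1.035918e-12 F/cm
Step 2: W in cm = 4.91 * 1e-4 = 4.91e-04 cm
Step 3: C = 1.035918e-12 * 7.839e-05 / 4.91e-04 = 1.653882e-13 F
Step 4: C = 165.39 fF

165.39


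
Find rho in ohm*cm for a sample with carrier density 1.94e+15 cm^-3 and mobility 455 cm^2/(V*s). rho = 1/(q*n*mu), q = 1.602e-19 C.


Step 1: sigma = q * n * mu = 1.602e-19 * 1.94e+15 * 455 = 1.41409e-01 S/cm
Step 2: rho = 1 / sigma = 1 / 1.41409e-01 = 7.072 ohm*cm

7.072


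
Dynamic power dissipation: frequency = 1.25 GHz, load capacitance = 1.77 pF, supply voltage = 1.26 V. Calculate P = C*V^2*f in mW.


Step 1: V^2 = 1.26^2 = 1.5876 V^2
Step 2: P = C*V^2*f = 1.77e-12 F * 1.5876 * 1.25e9 Hz
Step 3: P = 3.512565e-03 W
Step 4: P = 3.513 mW

3.513


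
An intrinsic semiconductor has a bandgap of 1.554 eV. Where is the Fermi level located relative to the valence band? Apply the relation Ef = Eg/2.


Step 1: For an intrinsic semiconductor, the Fermi level sits at midgap.
Step 2: Ef = Eg / 2 = 1.554 / 2 = 0.777 eV

0.777


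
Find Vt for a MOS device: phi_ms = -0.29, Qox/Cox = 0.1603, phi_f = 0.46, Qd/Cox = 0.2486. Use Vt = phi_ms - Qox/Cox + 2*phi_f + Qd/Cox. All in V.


Step 1: Vt = phi_ms - Qox/Cox + 2*phi_f + Qd/Cox
Step 2: Vt = -0.29 - 0.1603 + 2*0.46 + 0.2486
Step 3: Vt = -0.29 - 0.1603 + 0.92 + 0.2486
Step 4: Vt = 0.7183 V

0.7183


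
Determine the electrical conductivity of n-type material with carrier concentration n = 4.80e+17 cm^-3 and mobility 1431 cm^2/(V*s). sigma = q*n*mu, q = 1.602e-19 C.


Step 1: sigma = q * n * mu
Step 2: sigma = 1.602e-19 * 4.80e+17 * 1431
Step 3: sigma = 1.100e+02 S/cm

1.100e+02


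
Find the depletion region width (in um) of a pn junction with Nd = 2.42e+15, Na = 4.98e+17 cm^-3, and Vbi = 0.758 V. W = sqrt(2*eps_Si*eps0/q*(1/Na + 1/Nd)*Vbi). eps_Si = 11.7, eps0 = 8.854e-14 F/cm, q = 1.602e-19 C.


Step 1: 1/Na + 1/Nd = 1/4.98e+17 + 1/2.42e+15 = 4.15231e-16
Step 2: 2*eps*eps0/q = 2*11.7*8.854e-14/1.602e-19 = 1.293281e+07
Step 3: W^2 = 1.293281e+07 * 4.15231e-16 * 0.758 = 4.07054e-09
Step 4: W = sqrt(4.07054e-09) = 6.380e-05 cm = 0.638 um

0.638


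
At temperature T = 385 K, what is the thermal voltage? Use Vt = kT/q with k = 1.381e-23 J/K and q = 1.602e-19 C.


Step 1: kT = 1.381e-23 * 385 = 5.31685e-21 J
Step 2: Vt = kT/q = 5.31685e-21 / 1.602e-19
Step 3: Vt = 0.03319 V

0.03319


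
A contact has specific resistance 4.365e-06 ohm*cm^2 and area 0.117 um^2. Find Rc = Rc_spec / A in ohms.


Step 1: Convert area to cm^2: 0.117 um^2 = 1.1700e-09 cm^2
Step 2: Rc = Rc_spec / A = 4.365e-06 / 1.1700e-09
Step 3: Rc = 3.73e+03 ohms

3.73e+03


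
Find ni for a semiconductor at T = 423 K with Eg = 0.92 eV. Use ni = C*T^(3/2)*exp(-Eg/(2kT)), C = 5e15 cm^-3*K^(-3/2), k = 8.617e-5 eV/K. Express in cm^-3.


Step 1: Compute kT = 8.617e-5 * 423 = 0.03644991 eV
Step 2: Exponent = -Eg/(2kT) = -0.92/(2*0.03644991) = -12.62006
Step 3: T^(3/2) = 423^1.5 = 8699.83
Step 4: ni = 5e15 * 8699.83 * exp(-12.62006) = 1.44e+14 cm^-3

1.44e+14


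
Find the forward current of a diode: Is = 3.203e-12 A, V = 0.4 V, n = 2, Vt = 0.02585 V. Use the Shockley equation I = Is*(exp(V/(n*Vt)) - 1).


Step 1: V/(n*Vt) = 0.4/(2*0.02585) = 7.7369
Step 2: exp(7.7369) = 2.2914e+03
Step 3: I = 3.203e-12 * (2.2914e+03 - 1) = 7.34e-09 A

7.34e-09


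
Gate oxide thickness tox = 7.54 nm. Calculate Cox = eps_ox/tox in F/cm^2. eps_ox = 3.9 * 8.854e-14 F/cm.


Step 1: eps_ox = 3.9 * 8.854e-14 = 3.45306e-13 F/cm
Step 2: tox in cm = 7.54 nm * 1e-7 = 7.5400e-07 cm
Step 3: Cox = 3.45306e-13 / 7.5400e-07 = 4.58e-07 F/cm^2

4.58e-07


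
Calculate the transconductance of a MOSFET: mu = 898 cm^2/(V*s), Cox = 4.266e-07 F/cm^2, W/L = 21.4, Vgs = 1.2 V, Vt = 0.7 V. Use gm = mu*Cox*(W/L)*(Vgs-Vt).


Step 1: Vov = Vgs - Vt = 1.2 - 0.7 = 0.5 V
Step 2: gm = mu * Cox * (W/L) * Vov
Step 3: gm = 898 * 4.266e-07 * 21.4 * 0.5 = 4.10e-03 S

4.10e-03


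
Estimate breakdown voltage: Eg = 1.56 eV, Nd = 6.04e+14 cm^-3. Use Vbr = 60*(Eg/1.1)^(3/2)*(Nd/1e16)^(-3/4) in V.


Step 1: Eg/1.1 = 1.56/1.1 = 1.418182
Step 2: (Eg/1.1)^1.5 = 1.418182^1.5 = 1.688877
Step 3: (Nd/1e16)^(-0.75) = (0.0604)^(-0.75) = 8.207716
Step 4: Vbr = 60 * 1.688877 * 8.207716 = 831.7 V

831.7


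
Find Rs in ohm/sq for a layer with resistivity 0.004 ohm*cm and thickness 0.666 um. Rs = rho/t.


Step 1: Convert thickness to cm: t = 0.666 um = 6.6600e-05 cm
Step 2: Rs = rho / t = 0.004 / 6.6600e-05
Step 3: Rs = 60.1 ohm/sq

60.1


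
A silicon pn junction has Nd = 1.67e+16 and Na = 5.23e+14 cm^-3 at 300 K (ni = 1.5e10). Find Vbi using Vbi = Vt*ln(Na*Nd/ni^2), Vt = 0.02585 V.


Step 1: Compute Na*Nd/ni^2 = 5.23e+14 * 1.67e+16 / (1.5e10)^2 = 3.8818e+10
Step 2: ln(3.8818e+10) = 24.3821
Step 3: Vbi = 0.02585 * 24.3821 = 0.63 V

0.63


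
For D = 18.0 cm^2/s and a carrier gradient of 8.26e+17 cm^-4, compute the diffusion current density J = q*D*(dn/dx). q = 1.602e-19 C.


Step 1: J = q * D * (dn/dx)
Step 2: J = 1.602e-19 * 18.0 * 8.26e+17
Step 3: J = 2.38e+00 A/cm^2

2.38e+00


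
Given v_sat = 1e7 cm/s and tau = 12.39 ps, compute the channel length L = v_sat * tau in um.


Step 1: tau in seconds = 12.39 ps * 1e-12 = 1.2390e-11 s
Step 2: L = v_sat * tau = 1e7 * 1.2390e-11 = 1.2390e-04 cm
Step 3: L in um = 1.2390e-04 * 1e4 = 1.239 um

1.239


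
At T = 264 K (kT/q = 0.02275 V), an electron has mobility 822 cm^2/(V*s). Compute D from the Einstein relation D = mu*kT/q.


Step 1: D = mu * (kT/q)
Step 2: D = 822 * 0.02275
Step 3: D = 18.7 cm^2/s

18.7


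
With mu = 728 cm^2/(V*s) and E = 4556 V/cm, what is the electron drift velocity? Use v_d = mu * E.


Step 1: v_d = mu * E
Step 2: v_d = 728 * 4556 = 3316768
Step 3: v_d = 3.32e+06 cm/s

3.32e+06


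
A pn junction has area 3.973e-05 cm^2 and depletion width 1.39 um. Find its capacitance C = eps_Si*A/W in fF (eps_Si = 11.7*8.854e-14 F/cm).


Step 1: eps_Si = 11.7 * 8.854e-14 = 1.035918e-12 F/cm
Step 2: W in cm = 1.39 * 1e-4 = 1.39e-04 cm
Step 3: C = 1.035918e-12 * 3.973e-05 / 1.39e-04 = 2.960937e-13 F
Step 4: C = 296.09 fF

296.09


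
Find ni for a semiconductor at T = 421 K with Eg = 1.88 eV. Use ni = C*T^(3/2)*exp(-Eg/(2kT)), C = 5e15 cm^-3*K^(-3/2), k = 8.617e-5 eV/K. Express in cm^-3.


Step 1: Compute kT = 8.617e-5 * 421 = 0.03627757 eV
Step 2: Exponent = -Eg/(2kT) = -1.88/(2*0.03627757) = -25.91133
Step 3: T^(3/2) = 421^1.5 = 8638.20
Step 4: ni = 5e15 * 8638.20 * exp(-25.91133) = 2.41e+08 cm^-3

2.41e+08


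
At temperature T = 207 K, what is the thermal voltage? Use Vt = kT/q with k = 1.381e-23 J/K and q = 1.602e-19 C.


Step 1: kT = 1.381e-23 * 207 = 2.85867e-21 J
Step 2: Vt = kT/q = 2.85867e-21 / 1.602e-19
Step 3: Vt = 0.01784 V

0.01784


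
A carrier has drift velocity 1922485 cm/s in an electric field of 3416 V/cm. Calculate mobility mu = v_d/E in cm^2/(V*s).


Step 1: mu = v_d / E
Step 2: mu = 1922485 / 3416
Step 3: mu = 562.79 cm^2/(V*s)

562.79


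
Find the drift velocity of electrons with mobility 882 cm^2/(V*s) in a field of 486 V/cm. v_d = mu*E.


Step 1: v_d = mu * E
Step 2: v_d = 882 * 486 = 428652
Step 3: v_d = 4.29e+05 cm/s

4.29e+05


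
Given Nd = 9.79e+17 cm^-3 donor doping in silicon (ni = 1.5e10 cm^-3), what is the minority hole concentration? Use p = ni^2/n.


Step 1: Since Nd >> ni, n ≈ Nd = 9.79e+17 cm^-3
Step 2: p = ni^2 / n = (1.5e10)^2 / 9.79e+17
Step 3: p = 2.25e20 / 9.79e+17 = 2.30e+02 cm^-3

2.30e+02


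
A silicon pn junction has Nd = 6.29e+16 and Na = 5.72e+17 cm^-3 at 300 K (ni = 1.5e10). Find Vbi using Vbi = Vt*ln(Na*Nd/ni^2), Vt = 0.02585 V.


Step 1: Compute Na*Nd/ni^2 = 5.72e+17 * 6.29e+16 / (1.5e10)^2 = 1.5991e+14
Step 2: ln(1.5991e+14) = 32.7056
Step 3: Vbi = 0.02585 * 32.7056 = 0.845 V

0.845


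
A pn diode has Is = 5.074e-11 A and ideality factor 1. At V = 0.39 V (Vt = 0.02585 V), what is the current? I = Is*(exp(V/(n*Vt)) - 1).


Step 1: V/(n*Vt) = 0.39/(1*0.02585) = 15.0870
Step 2: exp(15.0870) = 3.5662e+06
Step 3: I = 5.074e-11 * (3.5662e+06 - 1) = 1.81e-04 A

1.81e-04


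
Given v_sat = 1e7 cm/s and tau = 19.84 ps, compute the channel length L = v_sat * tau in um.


Step 1: tau in seconds = 19.84 ps * 1e-12 = 1.9840e-11 s
Step 2: L = v_sat * tau = 1e7 * 1.9840e-11 = 1.9840e-04 cm
Step 3: L in um = 1.9840e-04 * 1e4 = 1.984 um

1.984


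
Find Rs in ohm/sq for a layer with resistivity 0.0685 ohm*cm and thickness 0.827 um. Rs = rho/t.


Step 1: Convert thickness to cm: t = 0.827 um = 8.2700e-05 cm
Step 2: Rs = rho / t = 0.0685 / 8.2700e-05
Step 3: Rs = 828.3 ohm/sq

828.3


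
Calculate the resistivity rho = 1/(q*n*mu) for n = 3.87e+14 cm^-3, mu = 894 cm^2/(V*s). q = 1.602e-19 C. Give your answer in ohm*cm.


Step 1: sigma = q * n * mu = 1.602e-19 * 3.87e+14 * 894 = 5.54257e-02 S/cm
Step 2: rho = 1 / sigma = 1 / 5.54257e-02 = 18.04 ohm*cm

18.04


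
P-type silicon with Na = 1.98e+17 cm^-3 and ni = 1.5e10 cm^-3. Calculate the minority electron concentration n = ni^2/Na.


Step 1: Majority hole concentration p ≈ Na = 1.98e+17 cm^-3
Step 2: n = ni^2 / Na = (1.5e10)^2 / 1.98e+17
Step 3: n = 1.14e+03 cm^-3

1.14e+03


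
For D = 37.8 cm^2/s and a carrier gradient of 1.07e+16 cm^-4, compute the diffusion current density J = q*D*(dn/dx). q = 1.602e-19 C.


Step 1: J = q * D * (dn/dx)
Step 2: J = 1.602e-19 * 37.8 * 1.07e+16
Step 3: J = 6.48e-02 A/cm^2

6.48e-02


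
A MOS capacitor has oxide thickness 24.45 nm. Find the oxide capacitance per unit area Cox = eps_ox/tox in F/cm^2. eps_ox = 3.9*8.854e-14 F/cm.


Step 1: eps_ox = 3.9 * 8.854e-14 = 3.45306e-13 F/cm
Step 2: tox in cm = 24.45 nm * 1e-7 = 2.4450e-06 cm
Step 3: Cox = 3.45306e-13 / 2.4450e-06 = 1.41e-07 F/cm^2

1.41e-07


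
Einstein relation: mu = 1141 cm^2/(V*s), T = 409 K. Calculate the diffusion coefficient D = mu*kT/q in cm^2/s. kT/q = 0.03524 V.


Step 1: D = mu * (kT/q)
Step 2: D = 1141 * 0.03524
Step 3: D = 40.21 cm^2/s

40.21


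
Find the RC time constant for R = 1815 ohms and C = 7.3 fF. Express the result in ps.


Step 1: tau = R * C
Step 2: tau = 1815 * 7.3 fF = 1815 * 7.3e-15 F
Step 3: tau = 1.32495e-11 s = 13.2495 ps

13.2495


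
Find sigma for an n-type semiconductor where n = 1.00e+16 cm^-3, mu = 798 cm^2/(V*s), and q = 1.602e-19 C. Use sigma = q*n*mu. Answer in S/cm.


Step 1: sigma = q * n * mu
Step 2: sigma = 1.602e-19 * 1.00e+16 * 798
Step 3: sigma = 1.278e+00 S/cm

1.278e+00


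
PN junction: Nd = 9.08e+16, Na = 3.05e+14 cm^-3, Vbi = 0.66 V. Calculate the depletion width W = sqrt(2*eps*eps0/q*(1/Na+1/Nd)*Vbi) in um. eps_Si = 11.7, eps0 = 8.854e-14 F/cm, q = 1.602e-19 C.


Step 1: 1/Na + 1/Nd = 1/3.05e+14 + 1/9.08e+16 = 3.28970e-15
Step 2: 2*eps*eps0/q = 2*11.7*8.854e-14/1.602e-19 = 1.293281e+07
Step 3: W^2 = 1.293281e+07 * 3.28970e-15 * 0.66 = 2.80797e-08
Step 4: W = sqrt(2.80797e-08) = 1.676e-04 cm = 1.676 um

1.676


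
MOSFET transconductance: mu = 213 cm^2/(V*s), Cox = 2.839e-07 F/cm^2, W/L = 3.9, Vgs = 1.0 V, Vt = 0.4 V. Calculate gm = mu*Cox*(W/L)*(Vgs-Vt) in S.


Step 1: Vov = Vgs - Vt = 1.0 - 0.4 = 0.6 V
Step 2: gm = mu * Cox * (W/L) * Vov
Step 3: gm = 213 * 2.839e-07 * 3.9 * 0.6 = 1.42e-04 S

1.42e-04


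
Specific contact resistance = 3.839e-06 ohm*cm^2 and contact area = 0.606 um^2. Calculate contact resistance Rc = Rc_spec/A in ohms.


Step 1: Convert area to cm^2: 0.606 um^2 = 6.0600e-09 cm^2
Step 2: Rc = Rc_spec / A = 3.839e-06 / 6.0600e-09
Step 3: Rc = 6.33e+02 ohms

6.33e+02


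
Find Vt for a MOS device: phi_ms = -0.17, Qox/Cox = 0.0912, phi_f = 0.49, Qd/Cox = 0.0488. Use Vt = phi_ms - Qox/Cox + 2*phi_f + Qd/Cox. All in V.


Step 1: Vt = phi_ms - Qox/Cox + 2*phi_f + Qd/Cox
Step 2: Vt = -0.17 - 0.0912 + 2*0.49 + 0.0488
Step 3: Vt = -0.17 - 0.0912 + 0.98 + 0.0488
Step 4: Vt = 0.7676 V

0.7676
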